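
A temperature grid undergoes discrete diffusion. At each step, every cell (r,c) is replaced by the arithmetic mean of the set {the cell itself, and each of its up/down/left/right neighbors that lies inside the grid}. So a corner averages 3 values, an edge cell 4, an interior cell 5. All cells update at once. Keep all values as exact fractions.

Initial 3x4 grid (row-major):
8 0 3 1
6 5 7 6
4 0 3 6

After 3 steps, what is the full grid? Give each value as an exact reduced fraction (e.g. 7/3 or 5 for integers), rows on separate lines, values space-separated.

Answer: 4643/1080 29719/7200 27359/7200 8603/2160
20881/4800 3967/1000 24857/6000 952/225
8531/2160 14347/3600 819/200 67/15

Derivation:
After step 1:
  14/3 4 11/4 10/3
  23/4 18/5 24/5 5
  10/3 3 4 5
After step 2:
  173/36 901/240 893/240 133/36
  347/80 423/100 403/100 68/15
  145/36 209/60 21/5 14/3
After step 3:
  4643/1080 29719/7200 27359/7200 8603/2160
  20881/4800 3967/1000 24857/6000 952/225
  8531/2160 14347/3600 819/200 67/15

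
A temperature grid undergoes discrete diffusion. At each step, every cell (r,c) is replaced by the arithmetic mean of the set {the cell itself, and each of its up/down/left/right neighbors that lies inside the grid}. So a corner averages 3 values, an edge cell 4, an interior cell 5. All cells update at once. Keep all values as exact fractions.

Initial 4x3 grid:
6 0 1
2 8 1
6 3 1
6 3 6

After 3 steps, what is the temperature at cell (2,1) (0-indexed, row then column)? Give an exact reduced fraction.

Step 1: cell (2,1) = 21/5
Step 2: cell (2,1) = 37/10
Step 3: cell (2,1) = 4741/1200
Full grid after step 3:
  3689/1080 1819/576 5113/2160
  5873/1440 961/300 263/90
  673/160 4741/1200 2291/720
  3259/720 1157/288 497/135

Answer: 4741/1200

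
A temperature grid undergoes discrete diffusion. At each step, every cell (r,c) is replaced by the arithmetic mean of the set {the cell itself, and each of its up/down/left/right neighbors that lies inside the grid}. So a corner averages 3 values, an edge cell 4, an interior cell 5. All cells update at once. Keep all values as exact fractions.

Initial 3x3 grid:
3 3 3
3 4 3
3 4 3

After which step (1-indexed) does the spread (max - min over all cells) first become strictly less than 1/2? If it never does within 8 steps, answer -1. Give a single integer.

Answer: 2

Derivation:
Step 1: max=7/2, min=3, spread=1/2
Step 2: max=407/120, min=253/80, spread=11/48
  -> spread < 1/2 first at step 2
Step 3: max=24199/7200, min=383/120, spread=1219/7200
Step 4: max=1436603/432000, min=308759/96000, spread=755/6912
Step 5: max=85865491/25920000, min=55920119/17280000, spread=6353/82944
Step 6: max=5130658127/1555200000, min=3364677293/1036800000, spread=53531/995328
Step 7: max=307176444319/93312000000, min=7497614173/2304000000, spread=450953/11943936
Step 8: max=18396509793443/5598720000000, min=12165406450837/3732480000000, spread=3799043/143327232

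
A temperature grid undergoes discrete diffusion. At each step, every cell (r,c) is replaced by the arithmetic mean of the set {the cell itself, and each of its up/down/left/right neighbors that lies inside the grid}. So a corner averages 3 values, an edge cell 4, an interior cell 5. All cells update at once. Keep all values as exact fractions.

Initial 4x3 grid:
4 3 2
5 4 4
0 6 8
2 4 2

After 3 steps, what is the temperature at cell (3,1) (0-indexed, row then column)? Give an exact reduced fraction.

Answer: 27103/7200

Derivation:
Step 1: cell (3,1) = 7/2
Step 2: cell (3,1) = 437/120
Step 3: cell (3,1) = 27103/7200
Full grid after step 3:
  871/240 17647/4800 2753/720
  1441/400 7873/2000 1641/400
  4193/1200 11747/3000 15629/3600
  587/180 27103/7200 2281/540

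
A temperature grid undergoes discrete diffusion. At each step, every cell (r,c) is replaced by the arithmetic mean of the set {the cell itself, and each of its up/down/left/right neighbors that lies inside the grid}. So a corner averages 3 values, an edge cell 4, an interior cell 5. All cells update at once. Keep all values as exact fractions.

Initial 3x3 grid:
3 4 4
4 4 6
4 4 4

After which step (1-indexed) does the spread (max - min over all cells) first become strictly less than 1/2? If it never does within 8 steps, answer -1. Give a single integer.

Answer: 3

Derivation:
Step 1: max=14/3, min=11/3, spread=1
Step 2: max=547/120, min=67/18, spread=301/360
Step 3: max=4757/1080, min=56423/14400, spread=21011/43200
  -> spread < 1/2 first at step 3
Step 4: max=1864303/432000, min=257209/64800, spread=448729/1296000
Step 5: max=16612373/3888000, min=15708623/3888000, spread=1205/5184
Step 6: max=986742931/233280000, min=948676681/233280000, spread=10151/62208
Step 7: max=58926663557/13996800000, min=57323219807/13996800000, spread=85517/746496
Step 8: max=3519688079779/839808000000, min=3452147673529/839808000000, spread=720431/8957952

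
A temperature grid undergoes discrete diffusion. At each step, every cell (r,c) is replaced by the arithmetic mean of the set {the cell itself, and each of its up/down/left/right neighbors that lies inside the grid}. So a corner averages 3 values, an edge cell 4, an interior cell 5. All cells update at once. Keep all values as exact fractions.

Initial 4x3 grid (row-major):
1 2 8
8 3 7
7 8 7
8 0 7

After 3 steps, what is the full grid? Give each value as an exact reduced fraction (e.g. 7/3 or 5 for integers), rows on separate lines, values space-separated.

Answer: 631/135 33731/7200 2869/540
18053/3600 16519/3000 2491/450
7051/1200 33373/6000 1358/225
811/144 84347/14400 2417/432

Derivation:
After step 1:
  11/3 7/2 17/3
  19/4 28/5 25/4
  31/4 5 29/4
  5 23/4 14/3
After step 2:
  143/36 553/120 185/36
  653/120 251/50 743/120
  45/8 627/100 139/24
  37/6 245/48 53/9
After step 3:
  631/135 33731/7200 2869/540
  18053/3600 16519/3000 2491/450
  7051/1200 33373/6000 1358/225
  811/144 84347/14400 2417/432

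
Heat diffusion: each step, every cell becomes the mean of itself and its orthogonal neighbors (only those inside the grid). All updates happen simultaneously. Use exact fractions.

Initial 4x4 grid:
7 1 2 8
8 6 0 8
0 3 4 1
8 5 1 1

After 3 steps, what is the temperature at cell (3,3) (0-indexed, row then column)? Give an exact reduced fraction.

Answer: 1801/720

Derivation:
Step 1: cell (3,3) = 1
Step 2: cell (3,3) = 29/12
Step 3: cell (3,3) = 1801/720
Full grid after step 3:
  9731/2160 30707/7200 9433/2400 311/72
  16351/3600 23549/6000 153/40 8813/2400
  3107/720 5711/1500 6039/2000 7573/2400
  2279/540 2561/720 1173/400 1801/720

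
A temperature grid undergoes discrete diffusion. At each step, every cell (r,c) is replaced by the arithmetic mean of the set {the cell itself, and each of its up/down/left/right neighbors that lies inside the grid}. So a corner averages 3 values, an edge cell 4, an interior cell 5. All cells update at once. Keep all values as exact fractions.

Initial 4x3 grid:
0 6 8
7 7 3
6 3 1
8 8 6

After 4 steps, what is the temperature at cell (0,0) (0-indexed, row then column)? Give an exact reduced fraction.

Step 1: cell (0,0) = 13/3
Step 2: cell (0,0) = 175/36
Step 3: cell (0,0) = 10877/2160
Step 4: cell (0,0) = 661459/129600
Full grid after step 4:
  661459/129600 1450097/288000 645659/129600
  141343/27000 610943/120000 532247/108000
  300281/54000 1898329/360000 180229/36000
  749239/129600 4761311/864000 24757/4800

Answer: 661459/129600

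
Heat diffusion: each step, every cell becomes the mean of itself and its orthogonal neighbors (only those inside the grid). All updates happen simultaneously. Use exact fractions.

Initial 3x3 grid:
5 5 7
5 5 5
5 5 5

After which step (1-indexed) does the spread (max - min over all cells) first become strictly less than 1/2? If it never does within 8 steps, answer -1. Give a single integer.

Step 1: max=17/3, min=5, spread=2/3
Step 2: max=50/9, min=5, spread=5/9
Step 3: max=581/108, min=5, spread=41/108
  -> spread < 1/2 first at step 3
Step 4: max=34531/6480, min=911/180, spread=347/1296
Step 5: max=2050937/388800, min=9157/1800, spread=2921/15552
Step 6: max=122468539/23328000, min=1105483/216000, spread=24611/186624
Step 7: max=7317122033/1399680000, min=24956741/4860000, spread=207329/2239488
Step 8: max=437933952451/83980800000, min=1334801599/259200000, spread=1746635/26873856

Answer: 3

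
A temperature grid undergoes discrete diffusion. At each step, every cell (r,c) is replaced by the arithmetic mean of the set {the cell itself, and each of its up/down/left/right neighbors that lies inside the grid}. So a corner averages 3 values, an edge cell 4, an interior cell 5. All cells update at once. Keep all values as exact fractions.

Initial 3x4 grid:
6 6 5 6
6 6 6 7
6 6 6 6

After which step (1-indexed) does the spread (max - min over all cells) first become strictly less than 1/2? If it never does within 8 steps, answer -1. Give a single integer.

Step 1: max=19/3, min=23/4, spread=7/12
Step 2: max=223/36, min=47/8, spread=23/72
  -> spread < 1/2 first at step 2
Step 3: max=2653/432, min=1417/240, spread=32/135
Step 4: max=31615/5184, min=12817/2160, spread=4271/25920
Step 5: max=9443713/1555200, min=385207/64800, spread=39749/311040
Step 6: max=564947147/93312000, min=11573959/1944000, spread=1879423/18662400
Step 7: max=33825523393/5598720000, min=347724883/58320000, spread=3551477/44789760
Step 8: max=2026446325187/335923200000, min=41776781869/6998400000, spread=846431819/13436928000

Answer: 2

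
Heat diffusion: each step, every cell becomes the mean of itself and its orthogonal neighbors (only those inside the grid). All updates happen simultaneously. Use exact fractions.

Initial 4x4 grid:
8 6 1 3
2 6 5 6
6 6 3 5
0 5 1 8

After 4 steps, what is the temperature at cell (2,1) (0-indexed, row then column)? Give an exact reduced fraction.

Answer: 775789/180000

Derivation:
Step 1: cell (2,1) = 26/5
Step 2: cell (2,1) = 207/50
Step 3: cell (2,1) = 5351/1200
Step 4: cell (2,1) = 775789/180000
Full grid after step 4:
  39883/8100 253757/54000 1927/432 277607/64800
  253457/54000 210353/45000 798929/180000 38249/8640
  47387/10800 775789/180000 402341/90000 965833/216000
  260347/64800 179993/43200 924133/216000 145997/32400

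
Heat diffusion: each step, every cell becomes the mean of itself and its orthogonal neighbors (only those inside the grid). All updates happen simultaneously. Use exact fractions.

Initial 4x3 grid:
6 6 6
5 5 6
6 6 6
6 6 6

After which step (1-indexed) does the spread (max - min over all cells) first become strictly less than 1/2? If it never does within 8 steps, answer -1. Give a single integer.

Step 1: max=6, min=11/2, spread=1/2
Step 2: max=6, min=1351/240, spread=89/240
  -> spread < 1/2 first at step 2
Step 3: max=1427/240, min=766/135, spread=587/2160
Step 4: max=14207/2400, min=737783/129600, spread=5879/25920
Step 5: max=19888/3375, min=44458447/7776000, spread=272701/1555200
Step 6: max=76150753/12960000, min=2674904033/466560000, spread=2660923/18662400
Step 7: max=506385203/86400000, min=160903070947/27993600000, spread=126629393/1119744000
Step 8: max=272945816693/46656000000, min=9672080800073/1679616000000, spread=1231748807/13436928000

Answer: 2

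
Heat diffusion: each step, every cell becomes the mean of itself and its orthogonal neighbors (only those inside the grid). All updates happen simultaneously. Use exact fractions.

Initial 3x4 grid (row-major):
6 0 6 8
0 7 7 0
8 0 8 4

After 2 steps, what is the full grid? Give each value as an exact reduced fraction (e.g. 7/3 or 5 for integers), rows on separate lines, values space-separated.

After step 1:
  2 19/4 21/4 14/3
  21/4 14/5 28/5 19/4
  8/3 23/4 19/4 4
After step 2:
  4 37/10 76/15 44/9
  763/240 483/100 463/100 1141/240
  41/9 479/120 201/40 9/2

Answer: 4 37/10 76/15 44/9
763/240 483/100 463/100 1141/240
41/9 479/120 201/40 9/2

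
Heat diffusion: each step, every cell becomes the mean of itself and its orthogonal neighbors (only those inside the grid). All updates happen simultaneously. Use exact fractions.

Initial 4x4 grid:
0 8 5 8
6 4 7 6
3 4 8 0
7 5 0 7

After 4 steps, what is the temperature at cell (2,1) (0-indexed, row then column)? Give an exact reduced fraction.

Answer: 281959/60000

Derivation:
Step 1: cell (2,1) = 24/5
Step 2: cell (2,1) = 117/25
Step 3: cell (2,1) = 9473/2000
Step 4: cell (2,1) = 281959/60000
Full grid after step 4:
  154313/32400 1111291/216000 1196003/216000 369641/64800
  1021051/216000 17807/3600 37787/7200 72533/13500
  333257/72000 281959/60000 86153/18000 15899/3375
  98773/21600 54697/12000 473773/108000 142723/32400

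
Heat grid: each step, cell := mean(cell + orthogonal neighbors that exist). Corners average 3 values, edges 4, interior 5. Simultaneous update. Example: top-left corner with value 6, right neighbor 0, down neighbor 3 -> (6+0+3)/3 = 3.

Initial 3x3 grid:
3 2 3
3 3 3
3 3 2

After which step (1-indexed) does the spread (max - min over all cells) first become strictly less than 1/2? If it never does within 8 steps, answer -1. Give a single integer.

Answer: 1

Derivation:
Step 1: max=3, min=8/3, spread=1/3
  -> spread < 1/2 first at step 1
Step 2: max=35/12, min=653/240, spread=47/240
Step 3: max=229/80, min=2939/1080, spread=61/432
Step 4: max=122767/43200, min=177763/64800, spread=511/5184
Step 5: max=7316149/2592000, min=10704911/3888000, spread=4309/62208
Step 6: max=145821901/51840000, min=644856367/233280000, spread=36295/746496
Step 7: max=26172750941/9331200000, min=38781356099/13996800000, spread=305773/8957952
Step 8: max=1567634070527/559872000000, min=2331326488603/839808000000, spread=2575951/107495424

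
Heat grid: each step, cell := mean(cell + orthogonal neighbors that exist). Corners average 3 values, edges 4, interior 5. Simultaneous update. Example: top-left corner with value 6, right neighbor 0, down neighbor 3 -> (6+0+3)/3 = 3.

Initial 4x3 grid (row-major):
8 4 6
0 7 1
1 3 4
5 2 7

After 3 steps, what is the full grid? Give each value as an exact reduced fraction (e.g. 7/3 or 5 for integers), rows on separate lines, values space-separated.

Answer: 295/72 64853/14400 919/216
9223/2400 22597/6000 30169/7200
22999/7200 7319/2000 27299/7200
3527/1080 16991/4800 4237/1080

Derivation:
After step 1:
  4 25/4 11/3
  4 3 9/2
  9/4 17/5 15/4
  8/3 17/4 13/3
After step 2:
  19/4 203/48 173/36
  53/16 423/100 179/48
  739/240 333/100 959/240
  55/18 293/80 37/9
After step 3:
  295/72 64853/14400 919/216
  9223/2400 22597/6000 30169/7200
  22999/7200 7319/2000 27299/7200
  3527/1080 16991/4800 4237/1080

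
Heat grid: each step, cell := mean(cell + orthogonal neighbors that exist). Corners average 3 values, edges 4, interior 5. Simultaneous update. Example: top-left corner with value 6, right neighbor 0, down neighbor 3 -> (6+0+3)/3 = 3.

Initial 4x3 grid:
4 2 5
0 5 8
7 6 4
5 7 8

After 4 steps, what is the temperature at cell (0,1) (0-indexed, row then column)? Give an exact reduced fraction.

Answer: 3827/900

Derivation:
Step 1: cell (0,1) = 4
Step 2: cell (0,1) = 19/5
Step 3: cell (0,1) = 25/6
Step 4: cell (0,1) = 3827/900
Full grid after step 4:
  863/216 3827/900 505/108
  7849/1800 14233/3000 2281/450
  27671/5400 194111/36000 61567/10800
  72337/12960 507241/86400 77977/12960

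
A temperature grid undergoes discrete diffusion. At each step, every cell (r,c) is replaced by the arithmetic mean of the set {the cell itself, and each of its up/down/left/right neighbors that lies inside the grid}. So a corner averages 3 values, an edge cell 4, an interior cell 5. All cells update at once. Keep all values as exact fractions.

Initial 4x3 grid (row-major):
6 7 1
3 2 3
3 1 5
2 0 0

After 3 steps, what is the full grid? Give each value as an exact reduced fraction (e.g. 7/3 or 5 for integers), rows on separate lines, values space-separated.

Answer: 8567/2160 1493/400 472/135
24089/7200 6339/2000 10607/3600
17389/7200 6871/3000 3991/1800
1991/1080 24523/14400 3847/2160

Derivation:
After step 1:
  16/3 4 11/3
  7/2 16/5 11/4
  9/4 11/5 9/4
  5/3 3/4 5/3
After step 2:
  77/18 81/20 125/36
  857/240 313/100 89/30
  577/240 213/100 133/60
  14/9 377/240 14/9
After step 3:
  8567/2160 1493/400 472/135
  24089/7200 6339/2000 10607/3600
  17389/7200 6871/3000 3991/1800
  1991/1080 24523/14400 3847/2160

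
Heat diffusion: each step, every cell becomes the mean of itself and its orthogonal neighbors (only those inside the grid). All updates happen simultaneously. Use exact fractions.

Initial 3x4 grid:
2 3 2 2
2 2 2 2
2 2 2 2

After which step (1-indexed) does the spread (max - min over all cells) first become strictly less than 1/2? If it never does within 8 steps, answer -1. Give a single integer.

Answer: 1

Derivation:
Step 1: max=7/3, min=2, spread=1/3
  -> spread < 1/2 first at step 1
Step 2: max=271/120, min=2, spread=31/120
Step 3: max=2371/1080, min=2, spread=211/1080
Step 4: max=232897/108000, min=3647/1800, spread=14077/108000
Step 5: max=2084407/972000, min=219683/108000, spread=5363/48600
Step 6: max=62060809/29160000, min=122869/60000, spread=93859/1166400
Step 7: max=3709474481/1749600000, min=199736467/97200000, spread=4568723/69984000
Step 8: max=221732435629/104976000000, min=6013618889/2916000000, spread=8387449/167961600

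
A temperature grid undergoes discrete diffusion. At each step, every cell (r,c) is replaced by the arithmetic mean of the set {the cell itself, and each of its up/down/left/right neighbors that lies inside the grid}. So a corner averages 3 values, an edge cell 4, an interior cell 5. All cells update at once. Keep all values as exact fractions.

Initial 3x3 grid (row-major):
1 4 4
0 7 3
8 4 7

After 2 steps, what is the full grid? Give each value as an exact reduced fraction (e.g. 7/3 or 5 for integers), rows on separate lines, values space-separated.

Answer: 29/9 97/30 155/36
199/60 467/100 1031/240
29/6 563/120 197/36

Derivation:
After step 1:
  5/3 4 11/3
  4 18/5 21/4
  4 13/2 14/3
After step 2:
  29/9 97/30 155/36
  199/60 467/100 1031/240
  29/6 563/120 197/36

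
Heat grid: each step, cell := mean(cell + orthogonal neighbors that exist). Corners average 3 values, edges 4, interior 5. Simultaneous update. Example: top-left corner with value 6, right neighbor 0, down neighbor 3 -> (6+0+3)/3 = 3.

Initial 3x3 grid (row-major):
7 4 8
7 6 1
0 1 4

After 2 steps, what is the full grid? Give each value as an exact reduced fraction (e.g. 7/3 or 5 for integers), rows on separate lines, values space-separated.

Answer: 23/4 1223/240 46/9
131/30 451/100 893/240
125/36 673/240 19/6

Derivation:
After step 1:
  6 25/4 13/3
  5 19/5 19/4
  8/3 11/4 2
After step 2:
  23/4 1223/240 46/9
  131/30 451/100 893/240
  125/36 673/240 19/6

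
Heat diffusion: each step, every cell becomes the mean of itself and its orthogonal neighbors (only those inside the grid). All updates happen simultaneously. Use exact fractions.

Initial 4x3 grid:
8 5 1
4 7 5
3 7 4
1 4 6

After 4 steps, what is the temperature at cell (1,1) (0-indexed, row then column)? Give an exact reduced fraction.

Step 1: cell (1,1) = 28/5
Step 2: cell (1,1) = 128/25
Step 3: cell (1,1) = 29903/6000
Step 4: cell (1,1) = 1757797/360000
Full grid after step 4:
  657077/129600 4306163/864000 627077/129600
  1061317/216000 1757797/360000 1044067/216000
  979357/216000 840611/180000 1022107/216000
  139253/32400 1915249/432000 150053/32400

Answer: 1757797/360000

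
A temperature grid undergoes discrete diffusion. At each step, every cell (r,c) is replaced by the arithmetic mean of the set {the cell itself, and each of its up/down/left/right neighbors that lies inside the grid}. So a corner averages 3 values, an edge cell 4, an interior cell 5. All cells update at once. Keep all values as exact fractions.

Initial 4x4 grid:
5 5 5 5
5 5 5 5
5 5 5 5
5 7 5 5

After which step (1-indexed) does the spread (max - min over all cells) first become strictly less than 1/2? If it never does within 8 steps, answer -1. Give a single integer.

Answer: 3

Derivation:
Step 1: max=17/3, min=5, spread=2/3
Step 2: max=331/60, min=5, spread=31/60
Step 3: max=2911/540, min=5, spread=211/540
  -> spread < 1/2 first at step 3
Step 4: max=286843/54000, min=5, spread=16843/54000
Step 5: max=2568643/486000, min=22579/4500, spread=130111/486000
Step 6: max=76542367/14580000, min=1357159/270000, spread=3255781/14580000
Step 7: max=2287353691/437400000, min=1361107/270000, spread=82360351/437400000
Step 8: max=68361316891/13122000000, min=245506441/48600000, spread=2074577821/13122000000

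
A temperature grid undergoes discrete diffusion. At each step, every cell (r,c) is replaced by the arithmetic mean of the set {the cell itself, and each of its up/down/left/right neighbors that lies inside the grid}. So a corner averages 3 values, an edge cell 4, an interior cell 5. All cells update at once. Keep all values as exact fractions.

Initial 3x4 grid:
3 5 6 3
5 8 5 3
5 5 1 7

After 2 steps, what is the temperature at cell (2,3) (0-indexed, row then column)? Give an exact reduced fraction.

Answer: 38/9

Derivation:
Step 1: cell (2,3) = 11/3
Step 2: cell (2,3) = 38/9
Full grid after step 2:
  181/36 1211/240 377/80 53/12
  1211/240 257/50 479/100 503/120
  5 397/80 1051/240 38/9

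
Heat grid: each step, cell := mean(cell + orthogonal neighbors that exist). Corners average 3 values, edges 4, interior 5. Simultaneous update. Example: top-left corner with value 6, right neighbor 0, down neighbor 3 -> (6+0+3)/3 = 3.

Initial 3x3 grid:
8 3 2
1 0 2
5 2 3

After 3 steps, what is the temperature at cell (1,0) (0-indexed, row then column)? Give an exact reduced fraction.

Step 1: cell (1,0) = 7/2
Step 2: cell (1,0) = 353/120
Step 3: cell (1,0) = 21481/7200
Full grid after step 3:
  2237/720 40837/14400 326/135
  21481/7200 3761/1500 32987/14400
  1459/540 5927/2400 4661/2160

Answer: 21481/7200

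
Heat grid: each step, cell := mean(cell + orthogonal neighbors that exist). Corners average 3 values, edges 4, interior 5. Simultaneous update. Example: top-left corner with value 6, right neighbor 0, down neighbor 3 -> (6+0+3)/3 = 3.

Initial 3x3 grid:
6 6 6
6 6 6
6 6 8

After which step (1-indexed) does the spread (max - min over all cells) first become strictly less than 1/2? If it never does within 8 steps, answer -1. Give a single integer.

Step 1: max=20/3, min=6, spread=2/3
Step 2: max=59/9, min=6, spread=5/9
Step 3: max=689/108, min=6, spread=41/108
  -> spread < 1/2 first at step 3
Step 4: max=41011/6480, min=1091/180, spread=347/1296
Step 5: max=2439737/388800, min=10957/1800, spread=2921/15552
Step 6: max=145796539/23328000, min=1321483/216000, spread=24611/186624
Step 7: max=8716802033/1399680000, min=29816741/4860000, spread=207329/2239488
Step 8: max=521914752451/83980800000, min=1594001599/259200000, spread=1746635/26873856

Answer: 3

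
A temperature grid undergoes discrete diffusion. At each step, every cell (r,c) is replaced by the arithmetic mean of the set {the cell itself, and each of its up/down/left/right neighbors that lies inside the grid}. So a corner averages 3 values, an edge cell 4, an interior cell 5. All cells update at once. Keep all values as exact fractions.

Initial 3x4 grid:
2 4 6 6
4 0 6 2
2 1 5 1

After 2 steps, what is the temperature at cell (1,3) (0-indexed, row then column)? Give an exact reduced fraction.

Step 1: cell (1,3) = 15/4
Step 2: cell (1,3) = 893/240
Full grid after step 2:
  25/9 89/24 509/120 167/36
  8/3 69/25 193/50 893/240
  19/9 127/48 703/240 29/9

Answer: 893/240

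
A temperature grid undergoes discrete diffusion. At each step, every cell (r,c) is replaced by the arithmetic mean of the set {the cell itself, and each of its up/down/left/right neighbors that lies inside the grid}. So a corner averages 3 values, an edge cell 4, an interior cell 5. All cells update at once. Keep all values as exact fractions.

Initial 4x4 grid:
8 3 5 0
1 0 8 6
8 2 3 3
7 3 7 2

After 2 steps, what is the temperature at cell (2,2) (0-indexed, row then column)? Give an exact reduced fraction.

Answer: 389/100

Derivation:
Step 1: cell (2,2) = 23/5
Step 2: cell (2,2) = 389/100
Full grid after step 2:
  49/12 37/10 241/60 143/36
  311/80 373/100 401/100 949/240
  359/80 397/100 389/100 327/80
  61/12 177/40 171/40 15/4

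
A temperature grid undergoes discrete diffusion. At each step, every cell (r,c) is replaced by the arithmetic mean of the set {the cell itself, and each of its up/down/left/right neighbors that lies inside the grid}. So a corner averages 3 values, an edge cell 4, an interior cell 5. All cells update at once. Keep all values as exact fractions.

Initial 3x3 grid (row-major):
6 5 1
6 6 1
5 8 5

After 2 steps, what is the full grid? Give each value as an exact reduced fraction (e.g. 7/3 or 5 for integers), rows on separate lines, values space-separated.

After step 1:
  17/3 9/2 7/3
  23/4 26/5 13/4
  19/3 6 14/3
After step 2:
  191/36 177/40 121/36
  459/80 247/50 309/80
  217/36 111/20 167/36

Answer: 191/36 177/40 121/36
459/80 247/50 309/80
217/36 111/20 167/36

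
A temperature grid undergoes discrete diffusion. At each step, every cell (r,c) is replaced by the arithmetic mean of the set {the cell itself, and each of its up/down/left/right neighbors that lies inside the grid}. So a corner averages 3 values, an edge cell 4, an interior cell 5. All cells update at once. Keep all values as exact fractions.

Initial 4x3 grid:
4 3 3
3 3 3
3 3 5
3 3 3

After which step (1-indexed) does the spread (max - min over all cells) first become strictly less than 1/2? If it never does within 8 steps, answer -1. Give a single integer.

Answer: 3

Derivation:
Step 1: max=11/3, min=3, spread=2/3
Step 2: max=211/60, min=3, spread=31/60
Step 3: max=1831/540, min=7493/2400, spread=5803/21600
  -> spread < 1/2 first at step 3
Step 4: max=359909/108000, min=68213/21600, spread=4711/27000
Step 5: max=3207479/972000, min=6890497/2160000, spread=2135107/19440000
Step 6: max=318704261/97200000, min=623601497/194400000, spread=552281/7776000
Step 7: max=5716231357/1749600000, min=90059550437/27993600000, spread=56006051/1119744000
Step 8: max=570024024133/174960000000, min=2255072288657/699840000000, spread=200190463/5598720000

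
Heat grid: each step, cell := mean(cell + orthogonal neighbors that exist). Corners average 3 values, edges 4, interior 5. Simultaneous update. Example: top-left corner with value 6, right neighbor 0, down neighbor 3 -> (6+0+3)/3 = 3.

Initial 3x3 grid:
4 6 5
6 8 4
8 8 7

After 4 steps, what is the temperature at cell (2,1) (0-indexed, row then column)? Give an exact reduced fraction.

Step 1: cell (2,1) = 31/4
Step 2: cell (2,1) = 1669/240
Step 3: cell (2,1) = 98363/14400
Step 4: cell (2,1) = 5719861/864000
Full grid after step 4:
  791683/129600 5147861/864000 255911/43200
  2760743/432000 94943/15000 20831/3375
  870883/129600 5719861/864000 843733/129600

Answer: 5719861/864000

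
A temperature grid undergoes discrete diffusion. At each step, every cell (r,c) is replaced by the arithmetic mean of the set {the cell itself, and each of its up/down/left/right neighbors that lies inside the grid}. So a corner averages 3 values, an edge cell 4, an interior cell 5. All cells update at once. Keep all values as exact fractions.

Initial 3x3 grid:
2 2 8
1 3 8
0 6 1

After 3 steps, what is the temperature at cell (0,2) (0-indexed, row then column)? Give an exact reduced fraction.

Step 1: cell (0,2) = 6
Step 2: cell (0,2) = 59/12
Step 3: cell (0,2) = 661/144
Full grid after step 3:
  1229/432 10387/2880 661/144
  1217/480 1443/400 523/120
  143/54 4711/1440 101/24

Answer: 661/144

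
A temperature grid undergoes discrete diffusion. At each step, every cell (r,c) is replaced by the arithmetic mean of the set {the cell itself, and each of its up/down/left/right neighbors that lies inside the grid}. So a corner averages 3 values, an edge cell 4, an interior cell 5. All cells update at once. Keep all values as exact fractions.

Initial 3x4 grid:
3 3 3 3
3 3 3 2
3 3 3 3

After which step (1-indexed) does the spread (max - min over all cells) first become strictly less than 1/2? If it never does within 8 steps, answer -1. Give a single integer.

Step 1: max=3, min=8/3, spread=1/3
  -> spread < 1/2 first at step 1
Step 2: max=3, min=653/240, spread=67/240
Step 3: max=3, min=6043/2160, spread=437/2160
Step 4: max=2991/1000, min=2434469/864000, spread=29951/172800
Step 5: max=10046/3375, min=22112179/7776000, spread=206761/1555200
Step 6: max=16034329/5400000, min=8875004429/3110400000, spread=14430763/124416000
Step 7: max=1278347273/432000000, min=534764258311/186624000000, spread=139854109/1492992000
Step 8: max=114788771023/38880000000, min=32169848109749/11197440000000, spread=7114543559/89579520000

Answer: 1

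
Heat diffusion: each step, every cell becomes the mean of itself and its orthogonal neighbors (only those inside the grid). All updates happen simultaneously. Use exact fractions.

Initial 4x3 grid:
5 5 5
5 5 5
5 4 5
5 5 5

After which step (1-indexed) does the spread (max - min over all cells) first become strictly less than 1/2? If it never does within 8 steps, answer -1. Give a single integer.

Answer: 1

Derivation:
Step 1: max=5, min=19/4, spread=1/4
  -> spread < 1/2 first at step 1
Step 2: max=5, min=477/100, spread=23/100
Step 3: max=1987/400, min=23189/4800, spread=131/960
Step 4: max=35609/7200, min=209449/43200, spread=841/8640
Step 5: max=7106627/1440000, min=83857949/17280000, spread=56863/691200
Step 6: max=63810457/12960000, min=756065659/155520000, spread=386393/6220800
Step 7: max=25499641187/5184000000, min=302646276869/62208000000, spread=26795339/497664000
Step 8: max=1528113850333/311040000000, min=18178584285871/3732480000000, spread=254051069/5971968000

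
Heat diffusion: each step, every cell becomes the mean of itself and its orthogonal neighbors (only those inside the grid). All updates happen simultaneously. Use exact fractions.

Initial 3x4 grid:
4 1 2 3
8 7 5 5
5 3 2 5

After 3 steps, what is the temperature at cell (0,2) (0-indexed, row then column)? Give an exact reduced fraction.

Answer: 1067/288

Derivation:
Step 1: cell (0,2) = 11/4
Step 2: cell (0,2) = 827/240
Step 3: cell (0,2) = 1067/288
Full grid after step 3:
  9773/2160 5923/1440 1067/288 7907/2160
  701/144 5291/1200 4813/1200 5623/1440
  668/135 3299/720 25/6 1457/360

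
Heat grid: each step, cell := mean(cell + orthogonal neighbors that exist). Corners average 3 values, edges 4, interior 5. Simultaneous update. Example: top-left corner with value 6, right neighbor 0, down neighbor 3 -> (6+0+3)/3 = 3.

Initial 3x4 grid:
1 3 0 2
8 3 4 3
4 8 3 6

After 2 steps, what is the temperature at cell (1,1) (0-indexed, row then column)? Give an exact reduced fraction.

Answer: 361/100

Derivation:
Step 1: cell (1,1) = 26/5
Step 2: cell (1,1) = 361/100
Full grid after step 2:
  13/4 33/10 31/15 23/9
  149/30 361/100 381/100 721/240
  91/18 1297/240 327/80 13/3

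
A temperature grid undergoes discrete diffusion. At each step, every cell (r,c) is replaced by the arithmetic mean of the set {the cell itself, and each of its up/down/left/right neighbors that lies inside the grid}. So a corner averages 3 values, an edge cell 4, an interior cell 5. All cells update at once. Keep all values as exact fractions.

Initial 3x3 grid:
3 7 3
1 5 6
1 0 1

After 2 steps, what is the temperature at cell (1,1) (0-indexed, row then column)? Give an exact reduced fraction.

Answer: 163/50

Derivation:
Step 1: cell (1,1) = 19/5
Step 2: cell (1,1) = 163/50
Full grid after step 2:
  32/9 173/40 163/36
  319/120 163/50 913/240
  59/36 171/80 47/18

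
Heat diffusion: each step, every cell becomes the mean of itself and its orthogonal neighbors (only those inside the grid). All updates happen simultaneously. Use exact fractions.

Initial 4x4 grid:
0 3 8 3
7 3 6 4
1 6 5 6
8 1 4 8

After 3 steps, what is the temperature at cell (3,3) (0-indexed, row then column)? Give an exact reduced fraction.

Step 1: cell (3,3) = 6
Step 2: cell (3,3) = 65/12
Step 3: cell (3,3) = 3853/720
Full grid after step 3:
  1663/432 14407/3600 1887/400 443/90
  26939/7200 26549/6000 1183/250 6191/1200
  30851/7200 12691/3000 2023/400 6263/1200
  4381/1080 33131/7200 3867/800 3853/720

Answer: 3853/720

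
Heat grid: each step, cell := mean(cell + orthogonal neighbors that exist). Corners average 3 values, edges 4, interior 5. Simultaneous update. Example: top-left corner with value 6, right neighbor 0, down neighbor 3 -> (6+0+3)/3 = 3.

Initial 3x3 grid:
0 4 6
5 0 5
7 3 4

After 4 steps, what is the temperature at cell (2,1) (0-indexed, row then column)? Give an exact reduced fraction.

Answer: 543031/144000

Derivation:
Step 1: cell (2,1) = 7/2
Step 2: cell (2,1) = 159/40
Step 3: cell (2,1) = 8873/2400
Step 4: cell (2,1) = 543031/144000
Full grid after step 4:
  71993/21600 505531/144000 5743/1600
  127289/36000 425969/120000 120243/32000
  78293/21600 543031/144000 54287/14400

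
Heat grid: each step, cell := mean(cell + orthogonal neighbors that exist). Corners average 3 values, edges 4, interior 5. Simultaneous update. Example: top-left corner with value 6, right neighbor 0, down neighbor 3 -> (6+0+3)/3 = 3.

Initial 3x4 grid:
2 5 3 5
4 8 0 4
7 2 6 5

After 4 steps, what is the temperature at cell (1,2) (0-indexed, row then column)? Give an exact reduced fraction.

Step 1: cell (1,2) = 21/5
Step 2: cell (1,2) = 18/5
Step 3: cell (1,2) = 1681/400
Step 4: cell (1,2) = 7993/2000
Full grid after step 4:
  112813/25920 175979/43200 6441/1600 1033/270
  251977/57600 104981/24000 7993/2000 38761/9600
  119663/25920 94127/21600 3433/800 17453/4320

Answer: 7993/2000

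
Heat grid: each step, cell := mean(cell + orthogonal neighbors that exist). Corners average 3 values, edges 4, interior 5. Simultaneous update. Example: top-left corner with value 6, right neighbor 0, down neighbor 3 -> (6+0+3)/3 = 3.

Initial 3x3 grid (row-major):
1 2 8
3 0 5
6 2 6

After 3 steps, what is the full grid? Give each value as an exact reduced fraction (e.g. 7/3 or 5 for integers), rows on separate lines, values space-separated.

After step 1:
  2 11/4 5
  5/2 12/5 19/4
  11/3 7/2 13/3
After step 2:
  29/12 243/80 25/6
  317/120 159/50 989/240
  29/9 139/40 151/36
After step 3:
  1943/720 15361/4800 151/40
  20629/7200 3291/1000 56383/14400
  1681/540 8443/2400 8489/2160

Answer: 1943/720 15361/4800 151/40
20629/7200 3291/1000 56383/14400
1681/540 8443/2400 8489/2160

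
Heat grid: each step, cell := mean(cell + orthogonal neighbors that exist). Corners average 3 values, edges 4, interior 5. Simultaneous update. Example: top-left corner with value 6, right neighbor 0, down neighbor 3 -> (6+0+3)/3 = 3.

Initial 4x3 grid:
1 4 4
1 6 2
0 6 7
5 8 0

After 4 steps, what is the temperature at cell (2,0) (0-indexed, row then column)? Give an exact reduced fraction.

Step 1: cell (2,0) = 3
Step 2: cell (2,0) = 221/60
Step 3: cell (2,0) = 1637/450
Step 4: cell (2,0) = 413917/108000
Full grid after step 4:
  45521/14400 2922461/864000 485689/129600
  13281/4000 1341499/360000 212231/54000
  413917/108000 1453999/360000 39191/9000
  527749/129600 3790601/864000 192983/43200

Answer: 413917/108000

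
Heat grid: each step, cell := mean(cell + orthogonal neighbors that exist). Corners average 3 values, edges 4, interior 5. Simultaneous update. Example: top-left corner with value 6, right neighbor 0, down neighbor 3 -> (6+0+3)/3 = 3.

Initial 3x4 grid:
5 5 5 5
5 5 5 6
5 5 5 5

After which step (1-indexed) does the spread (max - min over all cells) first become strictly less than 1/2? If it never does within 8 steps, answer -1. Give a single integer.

Step 1: max=16/3, min=5, spread=1/3
  -> spread < 1/2 first at step 1
Step 2: max=1267/240, min=5, spread=67/240
Step 3: max=11237/2160, min=5, spread=437/2160
Step 4: max=4477531/864000, min=5009/1000, spread=29951/172800
Step 5: max=40095821/7776000, min=16954/3375, spread=206761/1555200
Step 6: max=16008195571/3110400000, min=27165671/5400000, spread=14430763/124416000
Step 7: max=958227741689/186624000000, min=2177652727/432000000, spread=139854109/1492992000
Step 8: max=57409671890251/11197440000000, min=196251228977/38880000000, spread=7114543559/89579520000

Answer: 1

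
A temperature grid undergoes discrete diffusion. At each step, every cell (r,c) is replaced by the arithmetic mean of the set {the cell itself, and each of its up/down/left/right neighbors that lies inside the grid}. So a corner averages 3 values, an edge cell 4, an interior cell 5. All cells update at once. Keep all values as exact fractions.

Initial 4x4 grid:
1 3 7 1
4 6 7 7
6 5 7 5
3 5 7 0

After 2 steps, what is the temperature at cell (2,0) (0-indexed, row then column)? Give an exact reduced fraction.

Answer: 1153/240

Derivation:
Step 1: cell (2,0) = 9/2
Step 2: cell (2,0) = 1153/240
Full grid after step 2:
  67/18 197/48 411/80 29/6
  197/48 261/50 11/2 431/80
  1153/240 53/10 283/50 399/80
  85/18 1213/240 399/80 9/2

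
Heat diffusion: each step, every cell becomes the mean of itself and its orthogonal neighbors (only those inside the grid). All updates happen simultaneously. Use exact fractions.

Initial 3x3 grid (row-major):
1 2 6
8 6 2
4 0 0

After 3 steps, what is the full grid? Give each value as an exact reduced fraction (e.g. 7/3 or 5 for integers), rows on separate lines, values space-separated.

After step 1:
  11/3 15/4 10/3
  19/4 18/5 7/2
  4 5/2 2/3
After step 2:
  73/18 287/80 127/36
  961/240 181/50 111/40
  15/4 323/120 20/9
After step 3:
  4193/1080 17749/4800 7121/2160
  55547/14400 10007/3000 2429/800
  2507/720 22111/7200 346/135

Answer: 4193/1080 17749/4800 7121/2160
55547/14400 10007/3000 2429/800
2507/720 22111/7200 346/135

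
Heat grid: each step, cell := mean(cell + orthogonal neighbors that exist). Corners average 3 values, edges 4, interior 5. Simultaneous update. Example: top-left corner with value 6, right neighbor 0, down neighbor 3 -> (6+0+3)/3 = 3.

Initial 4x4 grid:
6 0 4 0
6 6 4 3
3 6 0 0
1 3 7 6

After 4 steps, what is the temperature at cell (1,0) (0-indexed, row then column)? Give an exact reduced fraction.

Answer: 19273/4800

Derivation:
Step 1: cell (1,0) = 21/4
Step 2: cell (1,0) = 353/80
Step 3: cell (1,0) = 3351/800
Step 4: cell (1,0) = 19273/4800
Full grid after step 4:
  87133/21600 274/75 8293/2700 42923/16200
  19273/4800 224171/60000 7153/2250 30457/10800
  835637/216000 335899/90000 612053/180000 33949/10800
  121927/32400 794837/216000 154129/43200 219059/64800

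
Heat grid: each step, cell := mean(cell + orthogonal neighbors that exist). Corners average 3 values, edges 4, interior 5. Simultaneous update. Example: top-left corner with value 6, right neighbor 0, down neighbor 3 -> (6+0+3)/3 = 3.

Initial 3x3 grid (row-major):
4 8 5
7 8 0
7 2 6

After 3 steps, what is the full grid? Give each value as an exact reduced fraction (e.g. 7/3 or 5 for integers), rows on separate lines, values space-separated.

After step 1:
  19/3 25/4 13/3
  13/2 5 19/4
  16/3 23/4 8/3
After step 2:
  229/36 263/48 46/9
  139/24 113/20 67/16
  211/36 75/16 79/18
After step 3:
  2539/432 16273/2880 133/27
  8519/1440 6191/1200 1547/320
  2353/432 1647/320 955/216

Answer: 2539/432 16273/2880 133/27
8519/1440 6191/1200 1547/320
2353/432 1647/320 955/216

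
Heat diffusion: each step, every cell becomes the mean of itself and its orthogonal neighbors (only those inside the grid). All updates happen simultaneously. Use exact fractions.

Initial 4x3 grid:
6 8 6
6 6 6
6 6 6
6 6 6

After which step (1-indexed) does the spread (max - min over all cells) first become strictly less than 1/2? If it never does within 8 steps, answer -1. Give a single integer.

Answer: 3

Derivation:
Step 1: max=20/3, min=6, spread=2/3
Step 2: max=787/120, min=6, spread=67/120
Step 3: max=6917/1080, min=6, spread=437/1080
  -> spread < 1/2 first at step 3
Step 4: max=2749531/432000, min=3009/500, spread=29951/86400
Step 5: max=24543821/3888000, min=20408/3375, spread=206761/777600
Step 6: max=9787395571/1555200000, min=16365671/2700000, spread=14430763/62208000
Step 7: max=584979741689/93312000000, min=1313652727/216000000, spread=139854109/746496000
Step 8: max=35014791890251/5598720000000, min=118491228977/19440000000, spread=7114543559/44789760000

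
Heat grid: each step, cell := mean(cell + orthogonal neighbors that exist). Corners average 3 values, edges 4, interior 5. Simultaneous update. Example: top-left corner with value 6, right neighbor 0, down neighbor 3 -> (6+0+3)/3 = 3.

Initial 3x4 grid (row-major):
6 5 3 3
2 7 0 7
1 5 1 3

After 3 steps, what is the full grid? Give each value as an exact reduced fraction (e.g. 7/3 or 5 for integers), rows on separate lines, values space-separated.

Answer: 2207/540 14917/3600 3283/900 8021/2160
2347/600 7179/2000 1811/500 5337/1600
7303/2160 24709/7200 22489/7200 451/135

Derivation:
After step 1:
  13/3 21/4 11/4 13/3
  4 19/5 18/5 13/4
  8/3 7/2 9/4 11/3
After step 2:
  163/36 121/30 239/60 31/9
  37/10 403/100 313/100 297/80
  61/18 733/240 781/240 55/18
After step 3:
  2207/540 14917/3600 3283/900 8021/2160
  2347/600 7179/2000 1811/500 5337/1600
  7303/2160 24709/7200 22489/7200 451/135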